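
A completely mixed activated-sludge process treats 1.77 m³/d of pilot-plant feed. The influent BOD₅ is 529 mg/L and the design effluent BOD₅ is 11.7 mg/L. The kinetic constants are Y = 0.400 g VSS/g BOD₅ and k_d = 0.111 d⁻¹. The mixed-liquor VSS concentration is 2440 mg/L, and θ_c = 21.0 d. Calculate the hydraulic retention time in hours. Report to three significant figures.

From the SRT design equation V = Y Q (S₀−S) θ_c / [X (1 + k_d θ_c)] = 0.400 × 1.77 × (529 − 11.7) × 21.0 / [2440 × (1 + 0.111 × 21.0)] = 7.69×10^3 / 8128 = 0.9463 m³.
HRT = V/Q = 0.9463 m³ / 1.77 m³·d⁻¹ = 0.5346 d × 24 = 12.83 h.

τ ≈ 12.8 h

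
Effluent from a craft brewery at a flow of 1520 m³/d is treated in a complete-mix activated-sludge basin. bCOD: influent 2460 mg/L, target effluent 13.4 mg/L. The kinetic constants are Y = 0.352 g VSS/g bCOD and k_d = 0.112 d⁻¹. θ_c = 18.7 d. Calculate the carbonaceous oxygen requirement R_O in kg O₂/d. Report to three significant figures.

Observed yield with endogenous decay: Y_obs = Y / (1 + k_d·θ_c) = 0.352 / (1 + 0.112 × 18.7) = 0.352 / 3.094 = 0.1138 g VSS/g bCOD.
Q·(S₀ − S) = 1520 × (2460 − 13.4) × 10⁻³ = 3719 kg/d removed.
P_X = Y_obs·Q·(S₀ − S) = 0.1138 × 3719 = 423.0 kg VSS/d.
R_O = Q·ΔS − 1.42 P_X = 3719 − 600.7 = 3118 kg O₂/d.

R_O ≈ 3120 kg O₂/d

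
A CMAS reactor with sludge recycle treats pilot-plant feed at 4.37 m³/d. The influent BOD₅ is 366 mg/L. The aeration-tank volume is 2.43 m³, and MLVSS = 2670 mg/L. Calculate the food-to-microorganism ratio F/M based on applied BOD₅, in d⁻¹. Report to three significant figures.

F/M ≈ 0.247 d⁻¹

F/M = Q·S₀ / (V·X) = 4.37 × 366 / (2.430 × 2670) = 0.2465 g BOD₅·(g VSS·d)⁻¹.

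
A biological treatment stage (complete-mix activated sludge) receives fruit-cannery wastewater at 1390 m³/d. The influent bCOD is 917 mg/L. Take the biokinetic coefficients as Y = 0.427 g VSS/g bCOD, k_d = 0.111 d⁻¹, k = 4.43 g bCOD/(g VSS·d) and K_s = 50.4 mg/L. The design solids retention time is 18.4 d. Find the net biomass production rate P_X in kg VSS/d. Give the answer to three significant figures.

From the Monod/SRT balance for a CMAS, S = K_s·(1+k_d θ_c)/[θ_c·(Y k − k_d) − 1] = 50.4 × (1 + 0.111 × 18.4) / [18.4 × (0.427 × 4.43 − 0.111) − 1] = 153.3 / 31.76 = 4.827 mg/L.
Correct the yield for decay: Y_obs = Y/(1 + k_d θ_c) = 0.427 / (1 + 0.111 × 18.4) = 0.427 / 3.042 = 0.1403.
Mass of bCOD removed per day: Q(S₀ − S) = 1390 × 912.2 g/m³ = 1268 kg/d.
So the net sludge growth is P_X = 0.1403 × 1268 = 178.0 kg VSS/d.

P_X ≈ 178 kg VSS/d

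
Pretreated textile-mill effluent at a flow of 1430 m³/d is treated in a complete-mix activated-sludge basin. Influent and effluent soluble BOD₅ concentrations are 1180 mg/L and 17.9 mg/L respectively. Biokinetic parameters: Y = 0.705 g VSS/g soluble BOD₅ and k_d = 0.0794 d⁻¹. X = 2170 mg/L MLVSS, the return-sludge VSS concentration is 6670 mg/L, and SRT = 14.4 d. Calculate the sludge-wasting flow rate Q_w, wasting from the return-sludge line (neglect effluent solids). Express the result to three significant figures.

Q_w ≈ 81.9 m³/d

Rearranging the biomass balance for a CMAS with decay, V = Y·Q·ΔS·θ_c / [X·(1+k_d θ_c)] = 0.705 × 1430 × (1180 − 17.9) × 14.4 / [2170 × (1 + 0.0794 × 14.4)] = 1.69×10^7 / 4651 = 3627 m³.
Q_w = (V·X)/(θ_c X_r) = 3627 × 2170 / (14.4 × 6670) = 81.95 m³/d.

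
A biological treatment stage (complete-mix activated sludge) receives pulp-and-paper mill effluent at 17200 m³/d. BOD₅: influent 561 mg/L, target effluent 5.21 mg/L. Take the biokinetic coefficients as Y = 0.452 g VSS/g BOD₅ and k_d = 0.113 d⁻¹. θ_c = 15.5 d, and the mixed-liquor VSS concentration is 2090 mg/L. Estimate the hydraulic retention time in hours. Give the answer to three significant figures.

τ ≈ 16.3 h

From the SRT design equation V = Y Q (S₀−S) θ_c / [X (1 + k_d θ_c)] = 0.452 × 17200 × (561 − 5.21) × 15.5 / [2090 × (1 + 0.113 × 15.5)] = 6.7×10^7 / 5751 = 11646 m³.
τ = V/Q = 11646/17200 = 0.6771 d, or 16.25 h.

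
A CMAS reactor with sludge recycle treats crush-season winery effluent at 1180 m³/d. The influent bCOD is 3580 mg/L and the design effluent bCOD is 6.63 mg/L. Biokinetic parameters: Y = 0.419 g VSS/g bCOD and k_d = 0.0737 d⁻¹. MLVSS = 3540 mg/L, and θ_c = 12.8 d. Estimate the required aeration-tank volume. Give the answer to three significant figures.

From the SRT design equation V = Y Q (S₀−S) θ_c / [X (1 + k_d θ_c)] = 0.419 × 1180 × (3580 − 6.63) × 12.8 / [3540 × (1 + 0.0737 × 12.8)] = 2.26×10^7 / 6879 = 3287 m³.

V ≈ 3290 m³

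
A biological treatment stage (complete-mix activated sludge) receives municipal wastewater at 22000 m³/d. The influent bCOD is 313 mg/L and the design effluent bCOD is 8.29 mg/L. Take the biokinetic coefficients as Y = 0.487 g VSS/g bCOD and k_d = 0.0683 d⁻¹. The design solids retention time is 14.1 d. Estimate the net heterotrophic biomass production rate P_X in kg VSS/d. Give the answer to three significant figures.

P_X ≈ 1660 kg VSS/d

The observed yield is Y_obs = Y/(1 + k_d·θ_c) = 0.487 / (1 + 0.0683 × 14.1) = 0.487 / 1.963 = 0.2481 g VSS per g bCOD removed.
Substrate removed = Q·(S₀ − S) = 22000 m³/d × (313 − 8.29) g/m³ = 6.7×10^6 g/d = 6704 kg/d.
Biomass produced: P_X = Y_obs·Q·ΔS = 0.2481 × 6704 ≈ 1663 kg VSS/d.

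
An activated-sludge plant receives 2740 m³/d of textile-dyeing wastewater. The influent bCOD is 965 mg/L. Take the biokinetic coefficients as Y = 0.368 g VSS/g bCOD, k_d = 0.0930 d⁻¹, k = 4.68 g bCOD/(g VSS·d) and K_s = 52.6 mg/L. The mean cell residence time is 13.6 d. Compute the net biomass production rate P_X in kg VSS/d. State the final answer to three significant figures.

For a completely mixed reactor with recycle the Lawrence–McCarty relation gives S = K_s·(1 + k_d·θ_c) / [θ_c·(Y·k − k_d) − 1] = 52.6 × (1 + 0.0930 × 13.6) / [13.6 × (0.368 × 4.68 − 0.0930) − 1] = 119.1 / 21.16 = 5.631 mg/L.
Y_obs = Y / (1 + k_d θ_c) = 0.368 / (1 + 0.0930 × 13.6) = 0.368 / 2.265 = 0.1625.
ΔS = 965 − 5.63 = 959.4 mg/L, so the substrate removal rate is 2740 × 959.4/1000 = 2629 kg bCOD/d.
P_X = Y_obs · Q(S₀ − S) = 0.1625 × 2629 = 427.1 kg VSS/d.

P_X ≈ 427 kg VSS/d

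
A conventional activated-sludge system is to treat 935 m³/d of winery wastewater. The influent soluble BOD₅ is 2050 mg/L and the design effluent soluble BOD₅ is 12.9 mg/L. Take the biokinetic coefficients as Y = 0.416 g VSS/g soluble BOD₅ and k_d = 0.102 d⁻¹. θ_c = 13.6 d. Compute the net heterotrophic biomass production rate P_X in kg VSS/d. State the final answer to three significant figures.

P_X ≈ 332 kg VSS/d

Observed yield with endogenous decay: Y_obs = Y / (1 + k_d·θ_c) = 0.416 / (1 + 0.102 × 13.6) = 0.416 / 2.387 = 0.1743 g VSS/g soluble BOD₅.
Mass of soluble BOD₅ removed per day: Q(S₀ − S) = 935 × 2037 g/m³ = 1905 kg/d.
So the net sludge growth is P_X = 0.1743 × 1905 = 331.9 kg VSS/d.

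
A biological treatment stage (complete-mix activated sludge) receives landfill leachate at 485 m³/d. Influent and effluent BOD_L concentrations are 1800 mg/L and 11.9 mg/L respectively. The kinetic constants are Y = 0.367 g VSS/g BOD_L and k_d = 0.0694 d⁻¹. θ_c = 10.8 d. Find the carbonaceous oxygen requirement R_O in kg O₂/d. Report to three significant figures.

Y_obs = Y / (1 + k_d θ_c) = 0.367 / (1 + 0.0694 × 10.8) = 0.367 / 1.750 = 0.2098.
Q·(S₀ − S) = 485 × (1800 − 11.9) × 10⁻³ = 867.2 kg/d removed.
Net sludge production P_X = 0.2098 × 867.2 = 181.9 kg VSS/d.
Carbonaceous O₂ demand = substrate oxidised − cell-mass equivalent = 867.2 − 1.42 × 181.9 = 608.9 kg O₂/d.

R_O ≈ 609 kg O₂/d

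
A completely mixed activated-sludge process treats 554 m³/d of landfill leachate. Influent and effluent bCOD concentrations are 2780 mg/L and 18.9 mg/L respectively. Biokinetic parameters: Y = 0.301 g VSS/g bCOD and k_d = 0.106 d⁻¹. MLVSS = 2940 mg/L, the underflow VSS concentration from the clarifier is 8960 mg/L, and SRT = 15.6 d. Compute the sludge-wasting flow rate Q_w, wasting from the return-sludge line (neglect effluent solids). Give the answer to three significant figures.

Q_w ≈ 19.4 m³/d

Steady-state biomass mass balance: V·X·(1 + k_d·θ_c) = Y·Q·(S₀ − S)·θ_c, so V = 0.301 × 554 × (2780 − 18.9) × 15.6 / [2940 × (1 + 0.106 × 15.6)] = 7.18×10^6 / 7802 = 920.7 m³.
Q_w = (V·X)/(θ_c X_r) = 920.7 × 2940 / (15.6 × 8960) = 19.36 m³/d.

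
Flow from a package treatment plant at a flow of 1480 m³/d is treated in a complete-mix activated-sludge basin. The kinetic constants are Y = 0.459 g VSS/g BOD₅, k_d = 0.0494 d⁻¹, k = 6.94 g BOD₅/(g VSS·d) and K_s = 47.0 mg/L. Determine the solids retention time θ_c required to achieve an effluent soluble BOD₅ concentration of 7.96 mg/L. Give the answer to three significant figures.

At the target effluent, Y k S/(K_s+S) = 0.459×6.94×7.96/54.96 = 0.4614 d⁻¹.
θ_c = 1/(μ − k_d) = 1/(0.4614 − 0.0494) = 1/0.4120 = 2.427 d.

θ_c ≈ 2.43 d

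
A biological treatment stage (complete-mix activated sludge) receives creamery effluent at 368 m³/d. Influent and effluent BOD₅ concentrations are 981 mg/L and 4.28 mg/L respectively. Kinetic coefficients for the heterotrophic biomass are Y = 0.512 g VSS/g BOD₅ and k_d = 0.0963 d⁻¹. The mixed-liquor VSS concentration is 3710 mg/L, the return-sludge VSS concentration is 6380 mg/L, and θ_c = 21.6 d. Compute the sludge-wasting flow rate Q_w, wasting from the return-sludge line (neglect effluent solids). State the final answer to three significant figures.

From the SRT design equation V = Y Q (S₀−S) θ_c / [X (1 + k_d θ_c)] = 0.512 × 368 × (981 − 4.28) × 21.6 / [3710 × (1 + 0.0963 × 21.6)] = 3.98×10^6 / 11427 = 347.9 m³.
θ_c = V·X/(Q_w·X_r) when wasting from the recycle, so Q_w = V·X/(θ_c·X_r) = 347.9 × 3710 / (21.6 × 6380) = 9.365 m³/d.

Q_w ≈ 9.36 m³/d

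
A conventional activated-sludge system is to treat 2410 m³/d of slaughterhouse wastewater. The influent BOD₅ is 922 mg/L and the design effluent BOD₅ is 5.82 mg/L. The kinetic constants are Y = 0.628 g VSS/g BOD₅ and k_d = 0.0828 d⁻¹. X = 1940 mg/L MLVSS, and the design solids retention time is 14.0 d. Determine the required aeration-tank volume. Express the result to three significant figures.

V ≈ 4630 m³

Rearranging the biomass balance for a CMAS with decay, V = Y·Q·ΔS·θ_c / [X·(1+k_d θ_c)] = 0.628 × 2410 × (922 − 5.82) × 14.0 / [1940 × (1 + 0.0828 × 14.0)] = 1.94×10^7 / 4189 = 4634 m³.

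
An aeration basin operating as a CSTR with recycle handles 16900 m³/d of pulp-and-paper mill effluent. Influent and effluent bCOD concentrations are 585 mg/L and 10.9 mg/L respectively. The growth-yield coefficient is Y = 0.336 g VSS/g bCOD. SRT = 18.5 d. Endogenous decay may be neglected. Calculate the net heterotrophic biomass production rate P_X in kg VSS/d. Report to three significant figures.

No decay correction is needed, so Y_obs = Y = 0.336.
Mass of bCOD removed per day: Q(S₀ − S) = 16900 × 574.1 g/m³ = 9702 kg/d.
Biomass produced: P_X = Y_obs·Q·ΔS = 0.3360 × 9702 ≈ 3260 kg VSS/d.

P_X ≈ 3260 kg VSS/d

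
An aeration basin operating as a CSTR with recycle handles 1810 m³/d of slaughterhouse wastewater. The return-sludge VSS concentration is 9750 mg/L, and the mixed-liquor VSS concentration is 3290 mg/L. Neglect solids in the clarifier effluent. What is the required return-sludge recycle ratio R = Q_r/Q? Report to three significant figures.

R ≈ 0.509

Mass balance around the secondary clarifier (neglecting effluent solids): R = X / (X_r − X) = 3290 / (9750 − 3290) = 0.5093.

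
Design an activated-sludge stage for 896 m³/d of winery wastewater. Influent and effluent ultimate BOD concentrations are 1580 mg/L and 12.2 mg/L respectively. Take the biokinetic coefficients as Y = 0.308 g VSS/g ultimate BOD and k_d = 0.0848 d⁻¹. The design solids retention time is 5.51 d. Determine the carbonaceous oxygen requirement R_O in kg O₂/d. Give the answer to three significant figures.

R_O ≈ 986 kg O₂/d

Y_obs = Y / (1 + k_d θ_c) = 0.308 / (1 + 0.0848 × 5.51) = 0.308 / 1.467 = 0.2099.
Q·(S₀ − S) = 896 × (1580 − 12.2) × 10⁻³ = 1405 kg/d removed.
Net sludge production P_X = 0.2099 × 1405 = 294.9 kg VSS/d.
Carbonaceous O₂ demand = substrate oxidised − cell-mass equivalent = 1405 − 1.42 × 294.9 = 986.0 kg O₂/d.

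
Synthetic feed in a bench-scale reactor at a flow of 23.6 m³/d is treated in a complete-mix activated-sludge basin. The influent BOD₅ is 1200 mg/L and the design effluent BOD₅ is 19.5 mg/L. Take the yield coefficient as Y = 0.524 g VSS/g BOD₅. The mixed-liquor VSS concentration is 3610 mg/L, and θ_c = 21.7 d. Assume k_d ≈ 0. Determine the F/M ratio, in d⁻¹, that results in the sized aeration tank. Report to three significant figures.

F/M ≈ 0.0894 d⁻¹

Biomass mass balance (decay neglected): V·X = Y·Q·(S₀ − S)·θ_c, so V = 0.524 × 23.6 × (1200 − 19.5) × 21.7 / 3610 = 87.75 m³.
F/M = applied load / biomass = Q·S₀/(V·X) = 23.6 × 1200 / (87.75 × 3610) = 0.08940 d⁻¹.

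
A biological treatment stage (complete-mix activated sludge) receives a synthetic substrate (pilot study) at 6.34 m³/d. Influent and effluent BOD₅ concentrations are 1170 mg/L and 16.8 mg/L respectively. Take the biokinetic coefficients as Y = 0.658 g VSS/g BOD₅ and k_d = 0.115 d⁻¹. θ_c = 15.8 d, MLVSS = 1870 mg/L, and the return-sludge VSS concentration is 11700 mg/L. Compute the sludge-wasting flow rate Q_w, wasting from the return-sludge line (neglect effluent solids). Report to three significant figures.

Steady-state biomass mass balance: V·X·(1 + k_d·θ_c) = Y·Q·(S₀ − S)·θ_c, so V = 0.658 × 6.34 × (1170 − 16.8) × 15.8 / [1870 × (1 + 0.115 × 15.8)] = 7.6×10^4 / 5268 = 14.43 m³.
Q_w = (V·X)/(θ_c X_r) = 14.43 × 1870 / (15.8 × 11700) = 0.1460 m³/d.

Q_w ≈ 0.146 m³/d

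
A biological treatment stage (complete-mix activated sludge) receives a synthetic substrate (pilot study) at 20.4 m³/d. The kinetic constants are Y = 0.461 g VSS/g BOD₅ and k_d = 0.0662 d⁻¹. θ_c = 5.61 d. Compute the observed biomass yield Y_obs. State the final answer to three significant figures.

Y_obs ≈ 0.336 g VSS/g BOD₅

Correct the yield for decay: Y_obs = Y/(1 + k_d θ_c) = 0.461 / (1 + 0.0662 × 5.61) = 0.461 / 1.371 = 0.3362.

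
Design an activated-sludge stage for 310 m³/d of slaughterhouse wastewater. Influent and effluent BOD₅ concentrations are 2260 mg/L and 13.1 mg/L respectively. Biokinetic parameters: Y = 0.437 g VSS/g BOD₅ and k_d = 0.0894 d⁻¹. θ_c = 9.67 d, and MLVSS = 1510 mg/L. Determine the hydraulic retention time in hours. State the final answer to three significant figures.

Rearranging the biomass balance for a CMAS with decay, V = Y·Q·ΔS·θ_c / [X·(1+k_d θ_c)] = 0.437 × 310 × (2260 − 13.1) × 9.67 / [1510 × (1 + 0.0894 × 9.67)] = 2.94×10^6 / 2815 = 1045 m³.
Hydraulic retention time τ = V/Q = 1045 / 310 = 3.373 d = 80.94 h.

τ ≈ 80.9 h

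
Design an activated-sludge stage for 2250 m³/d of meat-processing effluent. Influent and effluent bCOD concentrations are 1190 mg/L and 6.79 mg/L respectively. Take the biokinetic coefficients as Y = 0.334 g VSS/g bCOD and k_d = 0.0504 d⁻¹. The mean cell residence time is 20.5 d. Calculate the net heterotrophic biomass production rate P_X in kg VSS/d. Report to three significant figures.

P_X ≈ 437 kg VSS/d

Y_obs = Y / (1 + k_d θ_c) = 0.334 / (1 + 0.0504 × 20.5) = 0.334 / 2.033 = 0.1643.
ΔS = 1190 − 6.79 = 1183 mg/L, so the substrate removal rate is 2250 × 1183/1000 = 2662 kg bCOD/d.
Biomass produced: P_X = Y_obs·Q·ΔS = 0.1643 × 2662 ≈ 437.3 kg VSS/d.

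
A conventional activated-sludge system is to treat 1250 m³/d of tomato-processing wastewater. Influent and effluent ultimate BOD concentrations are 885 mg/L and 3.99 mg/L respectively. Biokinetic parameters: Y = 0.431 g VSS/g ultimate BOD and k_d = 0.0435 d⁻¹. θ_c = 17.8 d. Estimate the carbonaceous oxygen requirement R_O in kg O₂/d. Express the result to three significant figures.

Correct the yield for decay: Y_obs = Y/(1 + k_d θ_c) = 0.431 / (1 + 0.0435 × 17.8) = 0.431 / 1.774 = 0.2429.
Q·(S₀ − S) = 1250 × (885 − 3.99) × 10⁻³ = 1101 kg/d removed.
Net sludge production P_X = 0.2429 × 1101 = 267.5 kg VSS/d.
Carbonaceous O₂ demand = substrate oxidised − cell-mass equivalent = 1101 − 1.42 × 267.5 = 721.4 kg O₂/d.

R_O ≈ 721 kg O₂/d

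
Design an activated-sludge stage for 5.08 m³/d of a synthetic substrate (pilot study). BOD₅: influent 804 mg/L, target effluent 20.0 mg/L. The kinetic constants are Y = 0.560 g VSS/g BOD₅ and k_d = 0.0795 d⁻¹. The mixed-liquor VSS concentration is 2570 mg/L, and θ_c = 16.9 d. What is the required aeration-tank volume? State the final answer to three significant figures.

From the SRT design equation V = Y Q (S₀−S) θ_c / [X (1 + k_d θ_c)] = 0.560 × 5.08 × (804 − 20.0) × 16.9 / [2570 × (1 + 0.0795 × 16.9)] = 3.77×10^4 / 6023 = 6.258 m³.

V ≈ 6.26 m³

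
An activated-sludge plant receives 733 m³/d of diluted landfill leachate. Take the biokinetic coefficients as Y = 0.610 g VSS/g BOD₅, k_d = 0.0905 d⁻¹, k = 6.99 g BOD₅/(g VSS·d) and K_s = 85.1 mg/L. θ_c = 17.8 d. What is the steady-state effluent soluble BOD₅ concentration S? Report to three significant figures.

S ≈ 3.03 mg/L

Effluent substrate depends only on kinetics and SRT: S = K_s(1 + k_d θ_c) / [θ_c(Yk − k_d) − 1] = 85.1 × (1 + 0.0905 × 17.8) / [17.8 × (0.610 × 6.99 − 0.0905) − 1] = 222.2 / 73.29 = 3.032 mg/L.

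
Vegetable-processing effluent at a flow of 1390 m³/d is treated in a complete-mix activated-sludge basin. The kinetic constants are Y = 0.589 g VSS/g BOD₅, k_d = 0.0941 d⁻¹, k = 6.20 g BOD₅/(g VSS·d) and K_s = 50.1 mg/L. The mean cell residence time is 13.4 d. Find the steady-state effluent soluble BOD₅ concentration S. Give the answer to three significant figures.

S ≈ 2.43 mg/L

For a completely mixed reactor with recycle the Lawrence–McCarty relation gives S = K_s·(1 + k_d·θ_c) / [θ_c·(Y·k − k_d) − 1] = 50.1 × (1 + 0.0941 × 13.4) / [13.4 × (0.589 × 6.20 − 0.0941) − 1] = 113.3 / 46.67 = 2.427 mg/L.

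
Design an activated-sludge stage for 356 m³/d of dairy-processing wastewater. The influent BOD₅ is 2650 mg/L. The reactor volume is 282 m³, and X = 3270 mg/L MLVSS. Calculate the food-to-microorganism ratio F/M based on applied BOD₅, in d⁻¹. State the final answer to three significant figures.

F/M ≈ 1.02 d⁻¹

F/M = applied load / biomass = Q·S₀/(V·X) = 356 × 2650 / (282.0 × 3270) = 1.023 d⁻¹.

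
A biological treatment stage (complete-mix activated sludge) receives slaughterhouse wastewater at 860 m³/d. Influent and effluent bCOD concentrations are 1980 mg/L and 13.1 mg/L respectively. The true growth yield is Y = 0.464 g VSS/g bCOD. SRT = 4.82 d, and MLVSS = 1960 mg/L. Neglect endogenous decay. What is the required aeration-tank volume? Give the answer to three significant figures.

V ≈ 1930 m³

V·X = Y·Q·ΔS·θ_c gives V = 0.464 × 860 × (1980 − 13.1) × 4.82 / 1960 = 1930 m³.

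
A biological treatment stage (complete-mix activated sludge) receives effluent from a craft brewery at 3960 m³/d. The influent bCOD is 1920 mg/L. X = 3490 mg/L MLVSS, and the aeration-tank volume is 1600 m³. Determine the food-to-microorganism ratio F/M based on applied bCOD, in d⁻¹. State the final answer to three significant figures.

F/M = Q·S₀ / (V·X) = 3960 × 1920 / (1600 × 3490) = 1.362 g bCOD·(g VSS·d)⁻¹.

F/M ≈ 1.36 d⁻¹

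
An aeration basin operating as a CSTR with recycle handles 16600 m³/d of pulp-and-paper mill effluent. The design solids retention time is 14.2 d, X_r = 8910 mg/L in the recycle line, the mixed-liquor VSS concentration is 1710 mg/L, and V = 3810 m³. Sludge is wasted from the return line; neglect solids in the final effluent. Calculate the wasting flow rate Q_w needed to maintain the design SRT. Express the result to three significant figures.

Q_w ≈ 51.5 m³/d

Q_w = (V·X)/(θ_c X_r) = 3810 × 1710 / (14.2 × 8910) = 51.49 m³/d.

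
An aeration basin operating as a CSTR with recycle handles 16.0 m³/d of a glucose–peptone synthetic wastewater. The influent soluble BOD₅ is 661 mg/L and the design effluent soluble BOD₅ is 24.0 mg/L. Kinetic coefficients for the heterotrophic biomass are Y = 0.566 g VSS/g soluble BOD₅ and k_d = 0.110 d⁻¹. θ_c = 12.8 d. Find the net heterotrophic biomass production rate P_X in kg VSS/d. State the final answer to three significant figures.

P_X ≈ 2.40 kg VSS/d

Correct the yield for decay: Y_obs = Y/(1 + k_d θ_c) = 0.566 / (1 + 0.110 × 12.8) = 0.566 / 2.408 = 0.2350.
Substrate removed = Q·(S₀ − S) = 16.0 m³/d × (661 − 24.0) g/m³ = 1.02×10^4 g/d = 10.19 kg/d.
Net biomass production P_X = Y_obs × Q·(S₀ − S) = 0.2350 × 10.19 = 2.396 kg VSS/d.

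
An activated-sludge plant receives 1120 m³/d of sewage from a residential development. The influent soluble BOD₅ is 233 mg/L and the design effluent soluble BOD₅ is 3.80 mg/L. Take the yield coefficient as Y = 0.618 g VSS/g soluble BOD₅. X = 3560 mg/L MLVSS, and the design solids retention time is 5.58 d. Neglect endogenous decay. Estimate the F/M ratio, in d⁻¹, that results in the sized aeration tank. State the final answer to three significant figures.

Biomass mass balance (decay neglected): V·X = Y·Q·(S₀ − S)·θ_c, so V = 0.618 × 1120 × (233 − 3.80) × 5.58 / 3560 = 248.7 m³.
Food-to-microorganism ratio F/M = Q S₀ / (V X) = 1120 × 233 / (248.7 × 3560) = 0.2948 d⁻¹.

F/M ≈ 0.295 d⁻¹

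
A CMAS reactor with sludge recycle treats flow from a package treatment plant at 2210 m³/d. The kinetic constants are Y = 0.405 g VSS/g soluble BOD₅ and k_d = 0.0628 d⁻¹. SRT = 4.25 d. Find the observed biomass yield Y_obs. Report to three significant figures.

Correct the yield for decay: Y_obs = Y/(1 + k_d θ_c) = 0.405 / (1 + 0.0628 × 4.25) = 0.405 / 1.267 = 0.3197.

Y_obs ≈ 0.320 g VSS/g soluble BOD₅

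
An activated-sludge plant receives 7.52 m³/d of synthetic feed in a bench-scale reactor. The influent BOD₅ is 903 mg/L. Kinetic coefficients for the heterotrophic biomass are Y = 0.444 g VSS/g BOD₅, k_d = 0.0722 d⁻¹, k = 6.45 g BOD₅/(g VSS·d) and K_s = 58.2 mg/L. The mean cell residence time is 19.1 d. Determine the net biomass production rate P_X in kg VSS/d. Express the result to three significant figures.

P_X ≈ 1.26 kg VSS/d

Effluent substrate depends only on kinetics and SRT: S = K_s(1 + k_d θ_c) / [θ_c(Yk − k_d) − 1] = 58.2 × (1 + 0.0722 × 19.1) / [19.1 × (0.444 × 6.45 − 0.0722) − 1] = 138.5 / 52.32 = 2.646 mg/L.
The observed yield is Y_obs = Y/(1 + k_d·θ_c) = 0.444 / (1 + 0.0722 × 19.1) = 0.444 / 2.379 = 0.1866 g VSS per g BOD₅ removed.
ΔS = 903 − 2.65 = 900.4 mg/L, so the substrate removal rate is 7.52 × 900.4/1000 = 6.771 kg BOD₅/d.
P_X = Y_obs · Q(S₀ − S) = 0.1866 × 6.771 = 1.264 kg VSS/d.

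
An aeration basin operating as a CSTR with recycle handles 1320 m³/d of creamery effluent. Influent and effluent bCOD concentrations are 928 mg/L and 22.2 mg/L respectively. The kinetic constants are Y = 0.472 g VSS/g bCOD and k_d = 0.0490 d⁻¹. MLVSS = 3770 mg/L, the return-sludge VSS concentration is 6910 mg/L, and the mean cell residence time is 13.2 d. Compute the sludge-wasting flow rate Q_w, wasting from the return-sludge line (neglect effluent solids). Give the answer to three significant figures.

Steady-state biomass mass balance: V·X·(1 + k_d·θ_c) = Y·Q·(S₀ − S)·θ_c, so V = 0.472 × 1320 × (928 − 22.2) × 13.2 / [3770 × (1 + 0.0490 × 13.2)] = 7.45×10^6 / 6208 = 1200 m³.
Wasting from the return line (neglecting effluent solids): Q_w = V·X / (θ_c·X_r) = 1200 × 3770 / (13.2 × 6910) = 49.59 m³/d.

Q_w ≈ 49.6 m³/d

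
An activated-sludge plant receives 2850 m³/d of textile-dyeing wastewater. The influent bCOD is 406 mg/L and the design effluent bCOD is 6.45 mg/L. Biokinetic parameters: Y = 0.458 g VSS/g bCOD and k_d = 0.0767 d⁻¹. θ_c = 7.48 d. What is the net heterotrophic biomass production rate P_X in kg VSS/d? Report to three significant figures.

Observed yield with endogenous decay: Y_obs = Y / (1 + k_d·θ_c) = 0.458 / (1 + 0.0767 × 7.48) = 0.458 / 1.574 = 0.2910 g VSS/g bCOD.
ΔS = 406 − 6.45 = 399.6 mg/L, so the substrate removal rate is 2850 × 399.6/1000 = 1139 kg bCOD/d.
P_X = Y_obs · Q(S₀ − S) = 0.2910 × 1139 = 331.4 kg VSS/d.

P_X ≈ 331 kg VSS/d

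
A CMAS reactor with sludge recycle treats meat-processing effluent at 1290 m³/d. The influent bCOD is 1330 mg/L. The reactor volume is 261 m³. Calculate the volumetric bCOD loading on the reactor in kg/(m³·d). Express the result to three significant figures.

L_v ≈ 6.57 kg bCOD/(m³·d)

Applied bCOD load per unit volume = Q·S₀/V = (1290 × 1330/1000)/261.0 = 6.574 kg bCOD·m⁻³·d⁻¹.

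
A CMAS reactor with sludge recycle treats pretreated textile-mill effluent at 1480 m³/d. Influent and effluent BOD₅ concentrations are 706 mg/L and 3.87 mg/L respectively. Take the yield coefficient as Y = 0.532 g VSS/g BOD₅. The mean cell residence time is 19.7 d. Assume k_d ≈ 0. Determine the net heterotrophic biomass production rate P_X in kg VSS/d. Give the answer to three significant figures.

Since k_d ≈ 0, Y_obs = Y = 0.532 g VSS/g BOD₅.
Mass of BOD₅ removed per day: Q(S₀ − S) = 1480 × 702.1 g/m³ = 1039 kg/d.
Net biomass production P_X = Y_obs × Q·(S₀ − S) = 0.5320 × 1039 = 552.8 kg VSS/d.

P_X ≈ 553 kg VSS/d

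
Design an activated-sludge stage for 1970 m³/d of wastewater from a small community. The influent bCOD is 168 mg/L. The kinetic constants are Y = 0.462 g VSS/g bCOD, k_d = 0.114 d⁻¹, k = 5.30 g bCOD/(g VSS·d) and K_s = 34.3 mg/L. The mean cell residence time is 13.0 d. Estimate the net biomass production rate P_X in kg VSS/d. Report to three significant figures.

Effluent substrate depends only on kinetics and SRT: S = K_s(1 + k_d θ_c) / [θ_c(Yk − k_d) − 1] = 34.3 × (1 + 0.114 × 13.0) / [13.0 × (0.462 × 5.30 − 0.114) − 1] = 85.13 / 29.35 = 2.901 mg/L.
Observed yield with endogenous decay: Y_obs = Y / (1 + k_d·θ_c) = 0.462 / (1 + 0.114 × 13.0) = 0.462 / 2.482 = 0.1861 g VSS/g bCOD.
ΔS = 168 − 2.90 = 165.1 mg/L, so the substrate removal rate is 1970 × 165.1/1000 = 325.2 kg bCOD/d.
Net biomass production P_X = Y_obs × Q·(S₀ − S) = 0.1861 × 325.2 = 60.54 kg VSS/d.

P_X ≈ 60.5 kg VSS/d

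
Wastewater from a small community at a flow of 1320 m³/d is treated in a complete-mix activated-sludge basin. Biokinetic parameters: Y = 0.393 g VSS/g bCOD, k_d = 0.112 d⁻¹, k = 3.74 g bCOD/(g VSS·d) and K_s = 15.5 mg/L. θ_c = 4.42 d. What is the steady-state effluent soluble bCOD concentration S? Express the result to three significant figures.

S ≈ 4.63 mg/L

Effluent substrate depends only on kinetics and SRT: S = K_s(1 + k_d θ_c) / [θ_c(Yk − k_d) − 1] = 15.5 × (1 + 0.112 × 4.42) / [4.42 × (0.393 × 3.74 − 0.112) − 1] = 23.17 / 5.002 = 4.633 mg/L.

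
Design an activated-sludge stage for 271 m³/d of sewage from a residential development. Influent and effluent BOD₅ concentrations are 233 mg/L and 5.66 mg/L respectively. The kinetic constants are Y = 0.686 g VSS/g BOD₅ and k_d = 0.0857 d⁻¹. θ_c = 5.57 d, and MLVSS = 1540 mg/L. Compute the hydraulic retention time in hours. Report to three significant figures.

Rearranging the biomass balance for a CMAS with decay, V = Y·Q·ΔS·θ_c / [X·(1+k_d θ_c)] = 0.686 × 271 × (233 − 5.66) × 5.57 / [1540 × (1 + 0.0857 × 5.57)] = 2.35×10^5 / 2275 = 103.5 m³.
τ = V/Q = 103.5/271 = 0.3818 d, or 9.164 h.

τ ≈ 9.16 h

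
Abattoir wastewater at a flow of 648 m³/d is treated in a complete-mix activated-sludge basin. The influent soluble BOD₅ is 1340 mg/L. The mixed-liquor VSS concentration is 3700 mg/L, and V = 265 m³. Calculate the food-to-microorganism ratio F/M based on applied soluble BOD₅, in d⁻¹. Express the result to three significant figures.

F/M = applied load / biomass = Q·S₀/(V·X) = 648 × 1340 / (265.0 × 3700) = 0.8856 d⁻¹.

F/M ≈ 0.886 d⁻¹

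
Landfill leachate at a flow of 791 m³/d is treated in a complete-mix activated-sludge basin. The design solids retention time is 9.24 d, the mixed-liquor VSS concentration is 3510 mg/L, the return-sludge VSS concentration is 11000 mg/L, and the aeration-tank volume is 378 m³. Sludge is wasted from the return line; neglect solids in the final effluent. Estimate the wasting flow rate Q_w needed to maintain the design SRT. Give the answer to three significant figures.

Q_w ≈ 13.1 m³/d

θ_c = V·X/(Q_w·X_r) when wasting from the recycle, so Q_w = V·X/(θ_c·X_r) = 378.0 × 3510 / (9.24 × 11000) = 13.05 m³/d.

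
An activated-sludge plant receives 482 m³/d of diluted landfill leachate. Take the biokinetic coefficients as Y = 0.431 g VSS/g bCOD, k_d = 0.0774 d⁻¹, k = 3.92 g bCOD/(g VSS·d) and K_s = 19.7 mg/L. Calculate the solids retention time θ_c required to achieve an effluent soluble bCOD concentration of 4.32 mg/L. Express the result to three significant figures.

θ_c ≈ 4.42 d

At the target effluent, Y k S/(K_s+S) = 0.431×3.92×4.32/24.02 = 0.3039 d⁻¹.
Then 1/θ_c = μ − k_d = 0.3039 − 0.0774 = 0.2265 d⁻¹, giving θ_c = 4.416 d.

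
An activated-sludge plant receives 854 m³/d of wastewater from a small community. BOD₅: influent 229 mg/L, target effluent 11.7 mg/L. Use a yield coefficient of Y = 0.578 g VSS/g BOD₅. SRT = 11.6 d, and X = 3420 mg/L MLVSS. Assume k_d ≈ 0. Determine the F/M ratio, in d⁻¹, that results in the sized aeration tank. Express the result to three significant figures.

F/M ≈ 0.157 d⁻¹

With k_d = 0 the design equation reduces to V = Y Q (S₀−S) θ_c / X = 0.578 × 854 × (229 − 11.7) × 11.6 / 3420 = 363.8 m³.
F/M = applied load / biomass = Q·S₀/(V·X) = 854 × 229 / (363.8 × 3420) = 0.1572 d⁻¹.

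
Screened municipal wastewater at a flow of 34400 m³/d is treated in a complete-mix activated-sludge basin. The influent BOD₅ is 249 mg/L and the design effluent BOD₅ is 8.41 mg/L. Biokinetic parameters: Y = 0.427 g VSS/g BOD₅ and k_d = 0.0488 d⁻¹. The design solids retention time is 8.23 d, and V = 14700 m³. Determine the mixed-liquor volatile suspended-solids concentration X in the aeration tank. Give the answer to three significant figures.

From V·X·(1 + k_d·θ_c) = Y·Q·(S₀ − S)·θ_c: X = 0.427 × 34400 × (249 − 8.41) × 8.23 / [14700 × (1 + 0.0488 × 8.23)] = 1412 mg/L.

X ≈ 1410 mg/L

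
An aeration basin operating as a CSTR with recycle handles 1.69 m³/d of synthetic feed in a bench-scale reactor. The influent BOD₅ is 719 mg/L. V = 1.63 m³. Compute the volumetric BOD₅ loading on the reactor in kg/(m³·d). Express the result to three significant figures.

Applied BOD₅ load per unit volume = Q·S₀/V = (1.69 × 719/1000)/1.630 = 0.7455 kg BOD₅·m⁻³·d⁻¹.

L_v ≈ 0.745 kg BOD₅/(m³·d)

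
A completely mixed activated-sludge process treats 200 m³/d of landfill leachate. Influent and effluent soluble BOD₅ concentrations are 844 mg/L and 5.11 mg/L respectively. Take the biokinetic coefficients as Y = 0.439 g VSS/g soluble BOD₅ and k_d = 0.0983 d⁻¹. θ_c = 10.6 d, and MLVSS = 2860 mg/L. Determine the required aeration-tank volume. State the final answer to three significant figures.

V ≈ 134 m³

From the SRT design equation V = Y Q (S₀−S) θ_c / [X (1 + k_d θ_c)] = 0.439 × 200 × (844 − 5.11) × 10.6 / [2860 × (1 + 0.0983 × 10.6)] = 7.81×10^5 / 5840 = 133.7 m³.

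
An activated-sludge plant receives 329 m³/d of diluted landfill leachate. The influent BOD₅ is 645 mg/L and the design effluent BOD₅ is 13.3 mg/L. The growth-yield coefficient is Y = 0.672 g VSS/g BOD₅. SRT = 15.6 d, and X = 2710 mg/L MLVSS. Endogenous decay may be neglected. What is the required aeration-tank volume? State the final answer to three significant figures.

With k_d = 0 the design equation reduces to V = Y Q (S₀−S) θ_c / X = 0.672 × 329 × (645 − 13.3) × 15.6 / 2710 = 804.0 m³.

V ≈ 804 m³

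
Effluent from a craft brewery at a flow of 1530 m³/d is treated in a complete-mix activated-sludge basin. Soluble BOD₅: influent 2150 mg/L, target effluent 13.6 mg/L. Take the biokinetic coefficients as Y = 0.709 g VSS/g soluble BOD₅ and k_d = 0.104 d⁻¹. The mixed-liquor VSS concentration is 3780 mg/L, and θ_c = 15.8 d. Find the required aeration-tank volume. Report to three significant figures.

Steady-state biomass mass balance: V·X·(1 + k_d·θ_c) = Y·Q·(S₀ − S)·θ_c, so V = 0.709 × 1530 × (2150 − 13.6) × 15.8 / [3780 × (1 + 0.104 × 15.8)] = 3.66×10^7 / 9991 = 3665 m³.

V ≈ 3660 m³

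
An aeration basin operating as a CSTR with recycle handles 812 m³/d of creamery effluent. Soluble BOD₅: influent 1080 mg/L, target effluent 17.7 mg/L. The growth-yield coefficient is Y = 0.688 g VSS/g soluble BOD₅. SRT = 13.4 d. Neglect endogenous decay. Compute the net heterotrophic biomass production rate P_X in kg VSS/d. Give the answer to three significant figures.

P_X ≈ 593 kg VSS/d

Since k_d ≈ 0, Y_obs = Y = 0.688 g VSS/g soluble BOD₅.
Q·(S₀ − S) = 812 × (1080 − 17.7) × 10⁻³ = 862.6 kg/d removed.
P_X = Y_obs · Q(S₀ − S) = 0.6880 × 862.6 = 593.5 kg VSS/d.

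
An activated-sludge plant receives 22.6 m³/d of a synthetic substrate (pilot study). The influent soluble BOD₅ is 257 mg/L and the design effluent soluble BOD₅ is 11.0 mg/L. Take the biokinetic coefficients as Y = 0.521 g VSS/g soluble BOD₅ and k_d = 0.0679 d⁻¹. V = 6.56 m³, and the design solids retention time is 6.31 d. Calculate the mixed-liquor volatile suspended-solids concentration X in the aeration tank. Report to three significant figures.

X ≈ 1950 mg/L

From V·X·(1 + k_d·θ_c) = Y·Q·(S₀ − S)·θ_c: X = 0.521 × 22.6 × (257 − 11.0) × 6.31 / [6.56 × (1 + 0.0679 × 6.31)] = 1950 mg/L.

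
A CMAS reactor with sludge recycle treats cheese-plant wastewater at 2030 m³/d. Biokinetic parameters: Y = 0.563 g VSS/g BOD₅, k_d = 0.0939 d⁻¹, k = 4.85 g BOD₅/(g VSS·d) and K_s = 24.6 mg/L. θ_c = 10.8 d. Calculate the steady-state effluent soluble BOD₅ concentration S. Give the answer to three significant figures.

Effluent substrate depends only on kinetics and SRT: S = K_s(1 + k_d θ_c) / [θ_c(Yk − k_d) − 1] = 24.6 × (1 + 0.0939 × 10.8) / [10.8 × (0.563 × 4.85 − 0.0939) − 1] = 49.55 / 27.48 = 1.803 mg/L.

S ≈ 1.80 mg/L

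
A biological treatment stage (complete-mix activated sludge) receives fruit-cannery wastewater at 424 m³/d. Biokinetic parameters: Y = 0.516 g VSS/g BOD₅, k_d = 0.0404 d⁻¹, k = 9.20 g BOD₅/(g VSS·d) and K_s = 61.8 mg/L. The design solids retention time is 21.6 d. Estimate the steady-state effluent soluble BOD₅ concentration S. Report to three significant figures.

S ≈ 1.15 mg/L

Effluent substrate depends only on kinetics and SRT: S = K_s(1 + k_d θ_c) / [θ_c(Yk − k_d) − 1] = 61.8 × (1 + 0.0404 × 21.6) / [21.6 × (0.516 × 9.20 − 0.0404) − 1] = 115.7 / 100.7 = 1.150 mg/L.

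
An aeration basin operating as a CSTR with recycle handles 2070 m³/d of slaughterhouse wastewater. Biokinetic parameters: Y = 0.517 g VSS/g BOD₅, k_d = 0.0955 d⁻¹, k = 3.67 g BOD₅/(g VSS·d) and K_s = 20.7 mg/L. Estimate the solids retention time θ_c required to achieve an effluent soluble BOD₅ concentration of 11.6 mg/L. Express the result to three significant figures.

θ_c ≈ 1.71 d

At the target effluent, Y k S/(K_s+S) = 0.517×3.67×11.6/32.30 = 0.6814 d⁻¹.
Then 1/θ_c = μ − k_d = 0.6814 − 0.0955 = 0.5859 d⁻¹, giving θ_c = 1.707 d.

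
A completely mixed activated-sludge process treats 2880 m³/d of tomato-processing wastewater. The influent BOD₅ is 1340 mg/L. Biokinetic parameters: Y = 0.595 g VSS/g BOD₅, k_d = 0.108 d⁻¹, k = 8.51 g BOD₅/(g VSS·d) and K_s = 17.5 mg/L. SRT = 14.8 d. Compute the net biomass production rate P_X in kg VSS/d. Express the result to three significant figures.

P_X ≈ 883 kg VSS/d

Effluent substrate depends only on kinetics and SRT: S = K_s(1 + k_d θ_c) / [θ_c(Yk − k_d) − 1] = 17.5 × (1 + 0.108 × 14.8) / [14.8 × (0.595 × 8.51 − 0.108) − 1] = 45.47 / 72.34 = 0.6286 mg/L.
The observed yield is Y_obs = Y/(1 + k_d·θ_c) = 0.595 / (1 + 0.108 × 14.8) = 0.595 / 2.598 = 0.2290 g VSS per g BOD₅ removed.
ΔS = 1340 − 0.629 = 1339 mg/L, so the substrate removal rate is 2880 × 1339/1000 = 3857 kg BOD₅/d.
P_X = Y_obs · Q(S₀ − S) = 0.2290 × 3857 = 883.3 kg VSS/d.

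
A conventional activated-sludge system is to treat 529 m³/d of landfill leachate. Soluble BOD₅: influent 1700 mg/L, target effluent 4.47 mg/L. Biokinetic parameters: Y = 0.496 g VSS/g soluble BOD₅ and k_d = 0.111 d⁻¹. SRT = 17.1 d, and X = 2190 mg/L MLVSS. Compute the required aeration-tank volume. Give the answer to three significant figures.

Rearranging the biomass balance for a CMAS with decay, V = Y·Q·ΔS·θ_c / [X·(1+k_d θ_c)] = 0.496 × 529 × (1700 − 4.47) × 17.1 / [2190 × (1 + 0.111 × 17.1)] = 7.61×10^6 / 6347 = 1199 m³.

V ≈ 1200 m³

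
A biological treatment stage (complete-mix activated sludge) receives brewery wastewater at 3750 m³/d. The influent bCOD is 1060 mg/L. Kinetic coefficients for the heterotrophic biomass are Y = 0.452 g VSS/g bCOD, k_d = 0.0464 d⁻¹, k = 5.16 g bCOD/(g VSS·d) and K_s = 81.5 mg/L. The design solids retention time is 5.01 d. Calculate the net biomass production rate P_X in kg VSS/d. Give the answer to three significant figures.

P_X ≈ 1440 kg VSS/d

Effluent substrate depends only on kinetics and SRT: S = K_s(1 + k_d θ_c) / [θ_c(Yk − k_d) − 1] = 81.5 × (1 + 0.0464 × 5.01) / [5.01 × (0.452 × 5.16 − 0.0464) − 1] = 100.4 / 10.45 = 9.610 mg/L.
Observed yield with endogenous decay: Y_obs = Y / (1 + k_d·θ_c) = 0.452 / (1 + 0.0464 × 5.01) = 0.452 / 1.232 = 0.3667 g VSS/g bCOD.
Q·(S₀ − S) = 3750 × (1060 − 9.61) × 10⁻³ = 3939 kg/d removed.
Biomass produced: P_X = Y_obs·Q·ΔS = 0.3667 × 3939 ≈ 1445 kg VSS/d.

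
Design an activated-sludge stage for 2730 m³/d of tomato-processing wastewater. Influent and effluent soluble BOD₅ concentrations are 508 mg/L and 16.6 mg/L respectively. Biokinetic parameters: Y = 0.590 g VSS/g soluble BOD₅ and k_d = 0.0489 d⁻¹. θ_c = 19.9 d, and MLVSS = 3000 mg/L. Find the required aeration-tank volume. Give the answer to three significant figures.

V ≈ 2660 m³

From the SRT design equation V = Y Q (S₀−S) θ_c / [X (1 + k_d θ_c)] = 0.590 × 2730 × (508 − 16.6) × 19.9 / [3000 × (1 + 0.0489 × 19.9)] = 1.58×10^7 / 5919 = 2661 m³.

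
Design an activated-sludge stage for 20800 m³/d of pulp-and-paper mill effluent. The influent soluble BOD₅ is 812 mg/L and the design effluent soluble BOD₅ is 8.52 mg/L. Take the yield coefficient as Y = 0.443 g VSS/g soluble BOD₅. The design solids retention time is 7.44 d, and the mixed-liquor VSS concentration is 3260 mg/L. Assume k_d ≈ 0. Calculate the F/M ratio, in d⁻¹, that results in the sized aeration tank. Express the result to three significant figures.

Biomass mass balance (decay neglected): V·X = Y·Q·(S₀ − S)·θ_c, so V = 0.443 × 20800 × (812 − 8.52) × 7.44 / 3260 = 16897 m³.
F/M = Q·S₀ / (V·X) = 20800 × 812 / (16897 × 3260) = 0.3066 g soluble BOD₅·(g VSS·d)⁻¹.

F/M ≈ 0.307 d⁻¹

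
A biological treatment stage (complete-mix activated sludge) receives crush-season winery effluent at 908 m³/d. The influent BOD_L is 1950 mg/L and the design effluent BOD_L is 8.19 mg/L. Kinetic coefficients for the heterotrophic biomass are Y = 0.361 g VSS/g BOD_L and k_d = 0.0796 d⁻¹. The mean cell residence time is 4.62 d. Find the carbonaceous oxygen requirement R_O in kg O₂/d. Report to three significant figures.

R_O ≈ 1100 kg O₂/d

Correct the yield for decay: Y_obs = Y/(1 + k_d θ_c) = 0.361 / (1 + 0.0796 × 4.62) = 0.361 / 1.368 = 0.2639.
Q·(S₀ − S) = 908 × (1950 − 8.19) × 10⁻³ = 1763 kg/d removed.
Net sludge production P_X = 0.2639 × 1763 = 465.4 kg VSS/d.
R_O = Q·(S₀ − S) − 1.42·P_X = 1763 − 1.42 × 465.4 = 1102 kg O₂/d.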